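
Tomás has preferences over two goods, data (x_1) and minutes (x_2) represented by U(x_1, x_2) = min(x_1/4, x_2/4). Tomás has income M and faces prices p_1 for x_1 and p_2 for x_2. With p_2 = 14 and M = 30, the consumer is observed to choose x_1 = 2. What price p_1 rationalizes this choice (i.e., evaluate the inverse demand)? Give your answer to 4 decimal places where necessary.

p_1 = 1

With perfect complements, no substitution: consume in ratio x_1:x_2 = 4:4.
Budget: p_1·x_1 + p_2·x_1 = M, so (4·p_1 + 4·p_2)·x_1 = 4·M.
Demand: x_1*(p_1,p_2,M) = 4·M/(4·p_1 + 4·p_2), x_2* = 4·M/(4·p_1 + 4·p_2).
Set x_1* = 2 in the demand function and solve for p_1: p_1 = 1.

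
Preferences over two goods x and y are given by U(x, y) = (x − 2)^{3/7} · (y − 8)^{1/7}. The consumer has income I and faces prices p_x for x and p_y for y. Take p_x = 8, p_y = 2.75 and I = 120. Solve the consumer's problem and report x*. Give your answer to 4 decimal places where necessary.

x* = 9.6875

Substituting into the budget: x* = 2 + 0.75·(I − 2·p_x − 8·p_y)/p_x, and y* = 8 + 0.25·(…)/p_y.
Discretionary income = 120 − 2·8 − 8·2.75 = 82; x* = 2 + 0.75·82/8 = 9.6875.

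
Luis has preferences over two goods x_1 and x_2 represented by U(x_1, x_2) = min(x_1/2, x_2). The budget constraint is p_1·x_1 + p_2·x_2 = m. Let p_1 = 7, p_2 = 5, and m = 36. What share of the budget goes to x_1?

share on x_1 = 0.7368

Leontief preferences: the optimum is at the kink where x_1/2 = x_2/1, i.e. x_2 = (1/2)·x_1.
Budget: p_1·x_1 + p_2·(1/2)·x_1 = m, so (2·p_1 + p_2)·x_1 = 2·m.
Demand: x_1*(p_1,p_2,m) = 2·m/(2·p_1 + p_2), x_2* = m/(2·p_1 + p_2).
Here 2·7 + 5 = 19, giving x_1* = 3.7895 and x_2* = 1.8947.
Expenditure on x_1: 7·3.7895 = 26.5263; share = 0.7368.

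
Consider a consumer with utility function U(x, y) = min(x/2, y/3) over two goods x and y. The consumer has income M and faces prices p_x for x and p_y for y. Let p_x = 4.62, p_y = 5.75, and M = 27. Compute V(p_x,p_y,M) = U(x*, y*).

V = 1.0193

With perfect complements, no substitution: consume in ratio x:y = 2:3.
Budget: p_x·x + p_y·(3/2)·x = M, so (2·p_x + 3·p_y)·x = 2·M.
Demand: x*(p_x,p_y,M) = 2·M/(2·p_x + 3·p_y), y* = 3·M/(2·p_x + 3·p_y).
Here 2·4.62 + 3·5.75 = 26.49, giving x* = 2.0385 and y* = 3.0578.
Utility at the optimum: U(2.0385, 3.0578) = 1.0193.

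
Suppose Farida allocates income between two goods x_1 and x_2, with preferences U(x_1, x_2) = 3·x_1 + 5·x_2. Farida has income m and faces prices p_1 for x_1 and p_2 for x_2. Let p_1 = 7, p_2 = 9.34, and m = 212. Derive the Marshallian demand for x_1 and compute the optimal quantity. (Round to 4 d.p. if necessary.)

x_1* = 0

Perfect substitutes: compare marginal utility per dollar. 3/p_1 vs 5/p_2 → 0.4286 vs 0.5353.
x_2 gives more utility per dollar, so spend all income on x_2: x_2* = m/p_2, x_1* = 0.
Numerically: x_1* = 0, x_2* = 22.6981.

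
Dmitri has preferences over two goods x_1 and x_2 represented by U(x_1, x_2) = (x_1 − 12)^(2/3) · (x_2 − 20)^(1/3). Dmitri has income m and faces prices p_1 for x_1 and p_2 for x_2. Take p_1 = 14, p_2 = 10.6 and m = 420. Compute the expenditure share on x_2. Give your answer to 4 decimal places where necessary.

share on x_2 = 0.5365

This is Cobb-Douglas in (x_1−12, x_2−20): tangency gives 2/3·p_2·(x_2−20) = 1/3·p_1·(x_1−12).
Substituting into the budget: x_1* = 12 + 2/3·(m − 12·p_1 − 20·p_2)/p_1, and x_2* = 20 + 1/3·(…)/p_2.
Discretionary income = 420 − 12·14 − 20·10.6 = 40; x_1* = 12 + 2/3·40/14 = 13.9048; x_2* = 20 + 1/3·40/10.6 = 21.2579.
Expenditure on x_2: 10.6·21.2579 = 225.3333; share = 0.5365.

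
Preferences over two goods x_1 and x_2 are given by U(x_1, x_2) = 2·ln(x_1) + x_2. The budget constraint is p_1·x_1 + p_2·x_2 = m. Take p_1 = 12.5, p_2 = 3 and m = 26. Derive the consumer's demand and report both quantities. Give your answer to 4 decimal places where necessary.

So x_1*(p_1,p_2) = 2·p_2/p_1, independent of income; and x_2* = (m − 2·p_2)/p_2.
At the given prices: x_1* = 2·3/12.5 = 0.48, and x_2* = 6.6667.

x_1* = 0.48, x_2* = 6.6667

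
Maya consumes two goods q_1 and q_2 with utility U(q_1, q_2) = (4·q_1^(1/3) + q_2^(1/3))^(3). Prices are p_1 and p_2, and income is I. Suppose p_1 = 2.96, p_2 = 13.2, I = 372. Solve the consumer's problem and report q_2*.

q_2* = 1.5749

From the CES first-order condition, 4·(q_2/q_1)^(2/3) = p_1/p_2.
Hence q_2/q_1 = ((1/4)·p_1/p_2)^(1/(2/3)), i.e. raised to the 1.5 power.
Substitute q_2 = (q_2/q_1)·q_1 into the budget: q_1* = I/(p_1 + p_2·(q_2/q_1)).
Numerically q_2/q_1 = 0.013274, so q_1* = 372/(2.96 + 13.2·0.013274) = 118.6523 and q_2* = 0.013274·118.6523 = 1.5749.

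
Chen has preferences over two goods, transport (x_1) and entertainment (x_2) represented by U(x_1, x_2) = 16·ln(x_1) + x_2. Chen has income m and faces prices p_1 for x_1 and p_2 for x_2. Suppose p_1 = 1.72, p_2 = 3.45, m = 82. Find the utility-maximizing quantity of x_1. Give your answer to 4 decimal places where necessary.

x_1* = 32.093

Set MRS = p_1/p_2: (16/x_1)/1 = p_1/p_2.
So x_1*(p_1,p_2) = 16·p_2/p_1, independent of income; and x_2* = (m − 16·p_2)/p_2.
At the given prices: x_1* = 16·3.45/1.72 = 32.093.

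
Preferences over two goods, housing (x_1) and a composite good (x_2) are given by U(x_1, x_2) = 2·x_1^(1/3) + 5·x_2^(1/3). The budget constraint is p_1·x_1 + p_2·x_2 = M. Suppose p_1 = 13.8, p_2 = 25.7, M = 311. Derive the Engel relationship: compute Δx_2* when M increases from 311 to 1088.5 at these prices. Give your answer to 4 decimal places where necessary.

MU_x_1 ∝ 2·x_1^(-2/3), MU_x_2 ∝ 5·x_2^(-2/3), so MRS = (2/5)·(x_2/x_1)^(2/3) = p_1/p_2.
Solve for the ratio: x_2/x_1 = [(5/2)·p_1/p_2]^(1.5).
With the ratio pinned down, the budget gives x_1* = M/(p_1 + p_2·(x_2/x_1)) and x_2* = (x_2/x_1)·x_1*.
Numerically x_2/x_1 = 1.555353, so x_1* = 311/(13.8 + 25.7·1.555353) = 5.7836 and x_2* = 1.555353·5.7836 = 8.9956.
At M' = 1088.5: x_2* = 31.4845. Change: 31.4845 − 8.9956 = 22.4889.

Δx_2* = 22.4889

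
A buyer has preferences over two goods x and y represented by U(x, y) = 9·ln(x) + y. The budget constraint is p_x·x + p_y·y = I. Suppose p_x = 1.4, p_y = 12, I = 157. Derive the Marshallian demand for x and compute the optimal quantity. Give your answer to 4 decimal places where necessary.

x* = 77.1429

MU_x = 9/x, MU_y = 1. Tangency: 9/x = p_x/p_y.
So x*(p_x,p_y) = 9·p_y/p_x, independent of income; and y* = (I − 9·p_y)/p_y.
At the given prices: x* = 9·12/1.4 = 77.1429.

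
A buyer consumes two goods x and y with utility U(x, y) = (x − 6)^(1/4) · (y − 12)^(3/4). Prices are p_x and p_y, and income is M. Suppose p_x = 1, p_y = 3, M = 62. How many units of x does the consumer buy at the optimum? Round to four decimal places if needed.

x* = 11

This is Cobb-Douglas in (x−6, y−12): tangency gives 0.25·p_y·(y−12) = 0.75·p_x·(x−6).
After buying the subsistence bundle (6, 12), a share 0.25 of the remaining income goes to x: x* = 6 + 0.25·(M − 6p_x − 12p_y)/p_x.
Discretionary income = 62 − 6·1 − 12·3 = 20; x* = 6 + 0.25·20/1 = 11.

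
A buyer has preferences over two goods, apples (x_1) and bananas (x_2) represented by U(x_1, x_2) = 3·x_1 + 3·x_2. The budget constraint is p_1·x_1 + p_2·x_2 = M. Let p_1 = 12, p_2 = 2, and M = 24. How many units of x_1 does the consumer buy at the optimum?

Linear utility — the consumer picks whichever good has higher MU/price: 3/12 = 0.25 vs 3/2 = 1.5.
x_2 gives more utility per dollar, so spend all income on x_2: x_2* = M/p_2, x_1* = 0.
Numerically: x_1* = 0, x_2* = 12.

x_1* = 0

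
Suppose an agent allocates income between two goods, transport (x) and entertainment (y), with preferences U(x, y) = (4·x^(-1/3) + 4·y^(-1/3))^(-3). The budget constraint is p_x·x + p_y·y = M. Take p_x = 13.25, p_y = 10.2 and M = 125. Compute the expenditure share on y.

share on y = 0.4837

Substitute y = (y/x)·x into the budget: x* = M/(p_x + p_y·(y/x)).
Numerically y/x = 1.216779, so x* = 125/(13.25 + 10.2·1.216779) = 4.8712 and y* = 1.216779·4.8712 = 5.9271.
Expenditure on y: 10.2·5.9271 = 60.4569; share = 0.4837.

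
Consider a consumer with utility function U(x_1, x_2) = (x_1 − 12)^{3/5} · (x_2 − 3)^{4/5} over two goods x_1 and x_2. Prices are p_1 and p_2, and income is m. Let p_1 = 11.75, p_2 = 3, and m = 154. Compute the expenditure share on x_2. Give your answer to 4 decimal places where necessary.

share on x_2 = 0.0733

Substituting into the budget: x_1* = 12 + 3/7·(m − 12·p_1 − 3·p_2)/p_1, and x_2* = 3 + 4/7·(…)/p_2.
Discretionary income = 154 − 12·11.75 − 3·3 = 4; x_1* = 12 + 3/7·4/11.75 = 12.1459; x_2* = 3 + 4/7·4/3 = 3.7619.
Expenditure on x_2: 3·3.7619 = 11.2857; share = 0.0733.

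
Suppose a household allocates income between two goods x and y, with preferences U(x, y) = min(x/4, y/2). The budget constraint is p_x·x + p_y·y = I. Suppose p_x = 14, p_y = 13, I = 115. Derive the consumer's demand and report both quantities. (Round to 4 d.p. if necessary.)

x* = 5.6098, y* = 2.8049

Demand: x*(p_x,p_y,I) = 4·I/(4·p_x + 2·p_y), y* = 2·I/(4·p_x + 2·p_y).
Here 4·14 + 2·13 = 82, giving x* = 5.6098 and y* = 2.8049.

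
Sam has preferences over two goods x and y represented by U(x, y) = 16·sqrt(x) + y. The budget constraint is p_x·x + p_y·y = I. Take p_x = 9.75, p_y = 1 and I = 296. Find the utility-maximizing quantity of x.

x* = 0.6732

Utility is quasi-linear in y; the FOC for x is 8/√x = p_x/p_y.
Solve: √x = 8·p_y/p_x, so x*(p_x,p_y) = (8·p_y/p_x)², and y* = (I − p_x·x*)/p_y.
Plugging in: x* = (8·1/9.75)² = 0.6732.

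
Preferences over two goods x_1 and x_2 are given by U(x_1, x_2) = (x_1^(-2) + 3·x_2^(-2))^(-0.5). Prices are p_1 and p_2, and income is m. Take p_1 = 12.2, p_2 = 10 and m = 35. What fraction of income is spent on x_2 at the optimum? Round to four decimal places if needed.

share on x_2 = 0.5581

MU_x_1 ∝ x_1^(-3), MU_x_2 ∝ 3·x_2^(-3), so MRS = (1/3)·(x_2/x_1)^(3) = p_1/p_2.
Solve for the ratio: x_2/x_1 = [3·p_1/p_2]^(1/3).
Substitute x_2 = (x_2/x_1)·x_1 into the budget: x_1* = m/(p_1 + p_2·(x_2/x_1)).
Numerically x_2/x_1 = 1.541087, so x_1* = 35/(12.2 + 10·1.541087) = 1.2676 and x_2* = 1.541087·1.2676 = 1.9535.
Expenditure on x_2: 10·1.9535 = 19.5351; share = 0.5581.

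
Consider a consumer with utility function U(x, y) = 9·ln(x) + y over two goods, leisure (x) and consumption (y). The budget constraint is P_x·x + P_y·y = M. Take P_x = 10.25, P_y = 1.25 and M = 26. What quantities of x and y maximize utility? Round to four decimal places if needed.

MU_x = 9/x, MU_y = 1. Tangency: 9/x = P_x/P_y.
So x*(P_x,P_y) = 9·P_y/P_x, independent of income; and y* = (M − 9·P_y)/P_y.
At the given prices: x* = 9·1.25/10.25 = 1.0976, and y* = 11.8.

x* = 1.0976, y* = 11.8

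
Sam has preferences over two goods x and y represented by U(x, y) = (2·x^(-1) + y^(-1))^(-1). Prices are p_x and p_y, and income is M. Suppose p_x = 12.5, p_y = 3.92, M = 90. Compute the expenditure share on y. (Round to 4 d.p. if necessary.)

Substitute y = (y/x)·x into the budget: x* = M/(p_x + p_y·(y/x)).
Numerically y/x = 1.262691, so x* = 90/(12.5 + 3.92·1.262691) = 5.1577 and y* = 1.262691·5.1577 = 6.5125.
Expenditure on y: 3.92·6.5125 = 25.5292; share = 0.2837.

share on y = 0.2837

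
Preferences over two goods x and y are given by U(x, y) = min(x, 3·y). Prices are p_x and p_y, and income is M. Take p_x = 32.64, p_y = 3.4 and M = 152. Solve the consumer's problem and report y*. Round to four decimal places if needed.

y* = 1.5002

With perfect complements, no substitution: consume in ratio x:y = 3:1.
Budget: p_x·x + p_y·(1/3)·x = M, so (3·p_x + p_y)·x = 3·M.
Demand: x*(p_x,p_y,M) = 3·M/(3·p_x + p_y), y* = M/(3·p_x + p_y).
Here 3·32.64 + 3.4 = 101.32, giving y* = 1.5002.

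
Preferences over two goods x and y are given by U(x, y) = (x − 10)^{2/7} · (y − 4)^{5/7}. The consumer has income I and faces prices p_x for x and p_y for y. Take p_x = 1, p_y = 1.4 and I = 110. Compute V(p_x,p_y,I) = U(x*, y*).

V = 40.8103

MRS = (2/5)·(y−4)/(x−10). Tangency with p_x/p_y gives y−4 = (5/2)·(p_x/p_y)·(x−10).
After buying the subsistence bundle (10, 4), a share 2/7 of the remaining income goes to x: x* = 10 + 2/7·(I − 10p_x − 4p_y)/p_x.
Discretionary income = 110 − 10·1 − 4·1.4 = 94.4; x* = 10 + 2/7·94.4/1 = 36.9714; y* = 4 + 5/7·94.4/1.4 = 52.1633.
Utility at the optimum: U(36.9714, 52.1633) = 40.8103.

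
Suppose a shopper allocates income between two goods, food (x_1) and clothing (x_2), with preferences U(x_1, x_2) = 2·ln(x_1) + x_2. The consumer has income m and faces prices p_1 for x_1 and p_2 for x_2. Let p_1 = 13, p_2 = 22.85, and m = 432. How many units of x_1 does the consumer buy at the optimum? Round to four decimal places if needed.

Set MRS = p_1/p_2: (2/x_1)/1 = p_1/p_2.
So x_1*(p_1,p_2) = 2·p_2/p_1, independent of income; and x_2* = (m − 2·p_2)/p_2.
At the given prices: x_1* = 2·22.85/13 = 3.5154.

x_1* = 3.5154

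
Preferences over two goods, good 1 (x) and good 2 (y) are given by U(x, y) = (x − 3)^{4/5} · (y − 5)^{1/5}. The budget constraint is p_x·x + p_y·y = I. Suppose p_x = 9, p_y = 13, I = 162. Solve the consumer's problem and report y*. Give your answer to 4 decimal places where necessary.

y* = 6.0769

Discretionary income = 162 − 3·9 − 5·13 = 70; y* = 5 + 0.2·70/13 = 6.0769.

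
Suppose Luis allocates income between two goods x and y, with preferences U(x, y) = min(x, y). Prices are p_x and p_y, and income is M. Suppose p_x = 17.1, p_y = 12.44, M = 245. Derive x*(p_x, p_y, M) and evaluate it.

With perfect complements, no substitution: consume in ratio x:y = 1:1.
Budget: p_x·x + p_y·x = M, so (p_x + p_y)·x = M.
Demand: x*(p_x,p_y,M) = M/(p_x + p_y), y* = M/(p_x + p_y).
Here 17.1 + 12.44 = 29.54, giving x* = 8.2938.

x* = 8.2938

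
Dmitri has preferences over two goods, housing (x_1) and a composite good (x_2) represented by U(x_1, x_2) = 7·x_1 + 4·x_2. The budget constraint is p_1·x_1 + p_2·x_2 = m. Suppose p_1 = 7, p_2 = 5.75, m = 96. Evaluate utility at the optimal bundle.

Linear utility — the consumer picks whichever good has higher MU/price: 7/7 = 1 vs 4/5.75 = 0.6957.
x_1 gives more utility per dollar, so spend all income on x_1: x_1* = m/p_1, x_2* = 0.
Numerically: x_1* = 13.7143, x_2* = 0.
Utility at the optimum: U(13.7143, 0) = 96.

V = 96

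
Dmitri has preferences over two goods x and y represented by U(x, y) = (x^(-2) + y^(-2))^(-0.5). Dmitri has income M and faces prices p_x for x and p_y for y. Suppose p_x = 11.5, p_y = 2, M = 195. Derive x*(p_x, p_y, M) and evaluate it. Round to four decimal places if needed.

From the CES first-order condition, (y/x)^(3) = p_x/p_y.
Hence y/x = (p_x/p_y)^(1/(3)), i.e. raised to the 1/3 power.
Substitute y = (y/x)·x into the budget: x* = M/(p_x + p_y·(y/x)).
Numerically y/x = 1.791524, so x* = 195/(11.5 + 2·1.791524) = 12.9284.

x* = 12.9284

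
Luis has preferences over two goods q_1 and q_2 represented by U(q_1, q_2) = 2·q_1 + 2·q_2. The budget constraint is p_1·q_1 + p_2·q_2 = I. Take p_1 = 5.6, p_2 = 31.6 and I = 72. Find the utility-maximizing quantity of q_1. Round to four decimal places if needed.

q_1* = 12.8571

Perfect substitutes: compare marginal utility per dollar. 2/p_1 vs 2/p_2 → 0.3571 vs 0.0633.
q_1 gives more utility per dollar, so spend all income on q_1: q_1* = I/p_1, q_2* = 0.
Numerically: q_1* = 12.8571, q_2* = 0.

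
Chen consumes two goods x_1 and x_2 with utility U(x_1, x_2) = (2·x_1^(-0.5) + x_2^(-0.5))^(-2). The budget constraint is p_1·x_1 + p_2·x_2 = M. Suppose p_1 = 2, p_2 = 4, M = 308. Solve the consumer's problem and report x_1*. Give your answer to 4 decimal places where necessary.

From the CES first-order condition, 2·(x_2/x_1)^(1.5) = p_1/p_2.
Hence x_2/x_1 = ((1/2)·p_1/p_2)^(1/(1.5)), i.e. raised to the 2/3 power.
Substitute x_2 = (x_2/x_1)·x_1 into the budget: x_1* = M/(p_1 + p_2·(x_2/x_1)).
Numerically x_2/x_1 = 0.39685, so x_1* = 308/(2 + 4·0.39685) = 85.856.

x_1* = 85.856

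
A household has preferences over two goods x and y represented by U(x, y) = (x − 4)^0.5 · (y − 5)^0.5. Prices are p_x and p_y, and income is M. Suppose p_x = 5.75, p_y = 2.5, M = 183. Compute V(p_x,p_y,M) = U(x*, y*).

V = 19.4517

Let x' = x−4, y' = y−5. MRS = y'/x' = p_x/p_y.
Substituting into the budget: x* = 4 + 0.5·(M − 4·p_x − 5·p_y)/p_x, and y* = 5 + 0.5·(…)/p_y.
Discretionary income = 183 − 4·5.75 − 5·2.5 = 147.5; x* = 4 + 0.5·147.5/5.75 = 16.8261; y* = 5 + 0.5·147.5/2.5 = 34.5.
Utility at the optimum: U(16.8261, 34.5) = 19.4517.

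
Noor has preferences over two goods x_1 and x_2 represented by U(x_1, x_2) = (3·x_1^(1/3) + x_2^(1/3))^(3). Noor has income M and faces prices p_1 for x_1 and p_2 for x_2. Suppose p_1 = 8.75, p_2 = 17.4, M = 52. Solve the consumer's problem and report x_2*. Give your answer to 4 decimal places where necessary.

MU_x_1 ∝ 3·x_1^(-2/3), MU_x_2 ∝ x_2^(-2/3), so MRS = 3·(x_2/x_1)^(2/3) = p_1/p_2.
Hence x_2/x_1 = ((1/3)·p_1/p_2)^(1/(2/3)), i.e. raised to the 1.5 power.
With the ratio pinned down, the budget gives x_1* = M/(p_1 + p_2·(x_2/x_1)) and x_2* = (x_2/x_1)·x_1*.
Numerically x_2/x_1 = 0.068629, so x_1* = 52/(8.75 + 17.4·0.068629) = 5.2292 and x_2* = 0.068629·5.2292 = 0.3589.

x_2* = 0.3589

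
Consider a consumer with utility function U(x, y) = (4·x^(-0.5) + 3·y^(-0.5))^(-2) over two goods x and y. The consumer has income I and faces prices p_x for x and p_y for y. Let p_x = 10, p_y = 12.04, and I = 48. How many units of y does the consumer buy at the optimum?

MRS = MU_x/MU_y = (4/3)·(y/x)^(1.5). Set equal to p_x/p_y.
Hence y/x = ((3/4)·p_x/p_y)^(1/(1.5)), i.e. raised to the 2/3 power.
Substitute y = (y/x)·x into the budget: x* = I/(p_x + p_y·(y/x)).
Numerically y/x = 0.729384, so x* = 48/(10 + 12.04·0.729384) = 2.5557 and y* = 0.729384·2.5557 = 1.8641.

y* = 1.8641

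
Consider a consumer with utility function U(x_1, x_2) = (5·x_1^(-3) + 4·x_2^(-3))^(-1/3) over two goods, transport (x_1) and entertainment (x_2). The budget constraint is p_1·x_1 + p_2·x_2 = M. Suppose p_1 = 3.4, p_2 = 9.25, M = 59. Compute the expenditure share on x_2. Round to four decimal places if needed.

MU_x_1 ∝ 5·x_1^(-4), MU_x_2 ∝ 4·x_2^(-4), so MRS = (5/4)·(x_2/x_1)^(4) = p_1/p_2.
Hence x_2/x_1 = ((4/5)·p_1/p_2)^(1/(4)), i.e. raised to the 0.25 power.
With the ratio pinned down, the budget gives x_1* = M/(p_1 + p_2·(x_2/x_1)) and x_2* = (x_2/x_1)·x_1*.
Numerically x_2/x_1 = 0.736388, so x_1* = 59/(3.4 + 9.25·0.736388) = 5.7777 and x_2* = 0.736388·5.7777 = 4.2547.
Expenditure on x_2: 9.25·4.2547 = 39.3557; share = 0.667.

share on x_2 = 0.667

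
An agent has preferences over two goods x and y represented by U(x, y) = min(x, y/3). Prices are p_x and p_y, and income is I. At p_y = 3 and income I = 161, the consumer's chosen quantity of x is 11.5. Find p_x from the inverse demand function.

Leontief preferences: the optimum is at the kink where x/1 = y/3, i.e. y = 3·x.
Budget: p_x·x + p_y·3·x = I, so (p_x + 3·p_y)·x = I.
Demand: x*(p_x,p_y,I) = I/(p_x + 3·p_y), y* = 3·I/(p_x + 3·p_y).
Set x* = 11.5 in the demand function and solve for p_x: p_x = 5.

p_x = 5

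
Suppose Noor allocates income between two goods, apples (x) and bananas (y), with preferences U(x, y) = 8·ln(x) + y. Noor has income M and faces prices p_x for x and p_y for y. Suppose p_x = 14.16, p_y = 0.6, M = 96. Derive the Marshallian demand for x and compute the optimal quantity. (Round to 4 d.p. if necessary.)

So x*(p_x,p_y) = 8·p_y/p_x, independent of income; and y* = (M − 8·p_y)/p_y.
At the given prices: x* = 8·0.6/14.16 = 0.339.

x* = 0.339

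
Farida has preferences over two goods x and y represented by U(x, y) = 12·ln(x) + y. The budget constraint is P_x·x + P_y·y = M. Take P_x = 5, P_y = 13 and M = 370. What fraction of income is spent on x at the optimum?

share on x = 0.4216

Set MRS = P_x/P_y: (12/x)/1 = P_x/P_y.
So x*(P_x,P_y) = 12·P_y/P_x, independent of income; and y* = (M − 12·P_y)/P_y.
At the given prices: x* = 12·13/5 = 31.2, and y* = 16.4615.
Expenditure on x: 5·31.2 = 156; share = 0.4216.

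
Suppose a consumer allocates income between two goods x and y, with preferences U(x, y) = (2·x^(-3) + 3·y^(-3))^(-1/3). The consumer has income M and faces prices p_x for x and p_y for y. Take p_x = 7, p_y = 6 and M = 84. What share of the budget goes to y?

share on y = 0.4964

MU_x ∝ 2·x^(-4), MU_y ∝ 3·y^(-4), so MRS = (2/3)·(y/x)^(4) = p_x/p_y.
Solve for the ratio: y/x = [(3/2)·p_x/p_y]^(0.25).
Substitute y = (y/x)·x into the budget: x* = M/(p_x + p_y·(y/x)).
Numerically y/x = 1.150163, so x* = 84/(7 + 6·1.150163) = 6.0427 and y* = 1.150163·6.0427 = 6.9501.
Expenditure on y: 6·6.9501 = 41.7008; share = 0.4964.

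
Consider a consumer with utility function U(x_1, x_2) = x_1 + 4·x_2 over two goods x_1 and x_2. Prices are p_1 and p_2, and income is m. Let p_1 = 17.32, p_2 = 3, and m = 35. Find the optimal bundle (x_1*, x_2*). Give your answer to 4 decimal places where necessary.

x_1* = 0, x_2* = 11.6667

Linear utility — the consumer picks whichever good has higher MU/price: 1/17.32 = 0.0577 vs 4/3 = 1.3333.
x_2 gives more utility per dollar, so spend all income on x_2: x_2* = m/p_2, x_1* = 0.
Numerically: x_1* = 0, x_2* = 11.6667.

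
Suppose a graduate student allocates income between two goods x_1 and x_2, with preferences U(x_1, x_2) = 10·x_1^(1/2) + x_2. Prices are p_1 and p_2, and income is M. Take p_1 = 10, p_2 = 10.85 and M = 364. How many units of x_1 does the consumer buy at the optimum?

Set MRS = p_1/p_2: 5·x_1^(−1/2) = p_1/p_2.
Thus x_1* = (5·p_2/p_1)² — independent of M — with the rest of income spent on x_2.
Plugging in: x_1* = (5·10.85/10)² = 29.4306.

x_1* = 29.4306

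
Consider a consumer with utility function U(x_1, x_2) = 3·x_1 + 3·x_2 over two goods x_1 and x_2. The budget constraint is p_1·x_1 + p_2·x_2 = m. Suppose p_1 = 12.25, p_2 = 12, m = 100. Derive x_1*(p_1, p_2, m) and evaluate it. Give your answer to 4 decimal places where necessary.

x_1* = 0

Perfect substitutes: compare marginal utility per dollar. 3/p_1 vs 3/p_2 → 0.2449 vs 0.25.
x_2 gives more utility per dollar, so spend all income on x_2: x_2* = m/p_2, x_1* = 0.
Numerically: x_1* = 0, x_2* = 8.3333.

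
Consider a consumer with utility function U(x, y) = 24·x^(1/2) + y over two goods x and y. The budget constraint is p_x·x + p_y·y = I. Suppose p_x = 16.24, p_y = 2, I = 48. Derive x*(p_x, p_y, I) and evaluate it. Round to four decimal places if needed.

x* = 2.184

Plugging in: x* = (12·2/16.24)² = 2.184.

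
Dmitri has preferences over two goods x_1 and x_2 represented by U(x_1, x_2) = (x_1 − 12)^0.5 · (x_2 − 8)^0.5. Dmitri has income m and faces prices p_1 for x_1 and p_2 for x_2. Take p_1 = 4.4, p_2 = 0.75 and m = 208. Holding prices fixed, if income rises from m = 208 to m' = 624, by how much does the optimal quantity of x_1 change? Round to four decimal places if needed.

Let x_1' = x_1−12, x_2' = x_2−8. MRS = x_2'/x_1' = p_1/p_2.
Substituting into the budget: x_1* = 12 + 0.5·(m − 12·p_1 − 8·p_2)/p_1, and x_2* = 8 + 0.5·(…)/p_2.
Discretionary income = 208 − 12·4.4 − 8·0.75 = 149.2; x_1* = 12 + 0.5·149.2/4.4 = 28.9545.
At m' = 624: x_1* = 76.2273. Change: 76.2273 − 28.9545 = 47.2727.

Δx_1* = 47.2727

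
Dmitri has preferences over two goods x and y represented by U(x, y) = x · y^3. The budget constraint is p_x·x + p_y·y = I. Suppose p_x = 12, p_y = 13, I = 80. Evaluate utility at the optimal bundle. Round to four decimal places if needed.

The MRS is (1/3)·y/x. Set MRS = p_x/p_y.
Rearranging, p_y·y = 3·p_x·x. Substituting into the budget gives p_x·x·(1 + 3) = I.
Demand: x*(p_x,p_y,I) = 0.25·I/p_x and y* = 0.75·I/p_y.
At p_x=12, p_y=13, I=80: x* = 0.25·80/12 = 1.6667, y* = 4.6154.
Utility at the optimum: U(1.6667, 4.6154) = 163.8598.

V = 163.8598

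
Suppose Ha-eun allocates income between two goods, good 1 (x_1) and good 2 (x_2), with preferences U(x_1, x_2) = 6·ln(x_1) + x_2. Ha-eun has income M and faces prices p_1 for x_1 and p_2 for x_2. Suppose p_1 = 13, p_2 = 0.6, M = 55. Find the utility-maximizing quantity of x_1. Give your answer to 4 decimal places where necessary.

x_1* = 0.2769

Set MRS = p_1/p_2: (6/x_1)/1 = p_1/p_2.
So x_1*(p_1,p_2) = 6·p_2/p_1, independent of income; and x_2* = (M − 6·p_2)/p_2.
At the given prices: x_1* = 6·0.6/13 = 0.2769.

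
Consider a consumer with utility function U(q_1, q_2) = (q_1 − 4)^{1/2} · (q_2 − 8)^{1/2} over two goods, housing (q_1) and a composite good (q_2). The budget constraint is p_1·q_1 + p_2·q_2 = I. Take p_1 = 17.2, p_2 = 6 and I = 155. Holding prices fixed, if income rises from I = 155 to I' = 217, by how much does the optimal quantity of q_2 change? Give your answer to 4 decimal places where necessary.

Δq_2* = 5.1667

Let q_1' = q_1−4, q_2' = q_2−8. MRS = q_2'/q_1' = p_1/p_2.
Substituting into the budget: q_1* = 4 + 0.5·(I − 4·p_1 − 8·p_2)/p_1, and q_2* = 8 + 0.5·(…)/p_2.
Discretionary income = 155 − 4·17.2 − 8·6 = 38.2; q_2* = 8 + 0.5·38.2/6 = 11.1833.
At I' = 217: q_2* = 16.35. Change: 16.35 − 11.1833 = 5.1667.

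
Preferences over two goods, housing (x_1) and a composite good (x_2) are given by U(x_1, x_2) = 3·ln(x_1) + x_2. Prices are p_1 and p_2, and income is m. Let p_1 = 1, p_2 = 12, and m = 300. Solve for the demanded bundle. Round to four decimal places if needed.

x_1* = 36, x_2* = 22

Set MRS = p_1/p_2: (3/x_1)/1 = p_1/p_2.
So x_1*(p_1,p_2) = 3·p_2/p_1, independent of income; and x_2* = (m − 3·p_2)/p_2.
At the given prices: x_1* = 3·12/1 = 36, and x_2* = 22.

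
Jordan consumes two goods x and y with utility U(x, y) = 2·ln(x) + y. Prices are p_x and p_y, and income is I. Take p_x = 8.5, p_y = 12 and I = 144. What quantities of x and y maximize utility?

x* = 2.8235, y* = 10

Set MRS = p_x/p_y: (2/x)/1 = p_x/p_y.
So x*(p_x,p_y) = 2·p_y/p_x, independent of income; and y* = (I − 2·p_y)/p_y.
At the given prices: x* = 2·12/8.5 = 2.8235, and y* = 10.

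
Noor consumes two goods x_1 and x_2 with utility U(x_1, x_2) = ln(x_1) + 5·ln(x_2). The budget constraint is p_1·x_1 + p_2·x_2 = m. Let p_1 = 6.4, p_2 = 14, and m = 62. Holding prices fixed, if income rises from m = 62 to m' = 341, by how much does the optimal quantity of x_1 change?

Δx_1* = 7.2656

MU_x_1/MU_x_2 = (x_2)/(5·x_1); tangency sets this equal to p_1/p_2.
So p_2·x_2 = 5·p_1·x_1; combined with the budget, a share 1/6 of income goes to x_1.
Demand: x_1*(p_1,p_2,m) = 1/6·m/p_1 and x_2* = 5/6·m/p_2.
At p_1=6.4, p_2=14, m=62: x_1* = 1/6·62/6.4 = 1.6146.
At m' = 341: x_1* = 8.8802. Change: 8.8802 − 1.6146 = 7.2656.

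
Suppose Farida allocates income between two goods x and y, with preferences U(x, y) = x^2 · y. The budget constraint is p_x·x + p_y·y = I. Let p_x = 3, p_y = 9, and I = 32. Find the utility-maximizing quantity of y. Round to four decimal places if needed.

Tangency: MRS = 2·y/x = p_x/p_y.
Rearranging, p_y·y = (1/2)·p_x·x. Substituting into the budget gives p_x·x·(1 + (1/2)) = I.
Demand: x*(p_x,p_y,I) = 2/3·I/p_x and y* = 1/3·I/p_y.
At p_x=3, p_y=9, I=32: y* = 1/3·32/9 = 1.1852.

y* = 1.1852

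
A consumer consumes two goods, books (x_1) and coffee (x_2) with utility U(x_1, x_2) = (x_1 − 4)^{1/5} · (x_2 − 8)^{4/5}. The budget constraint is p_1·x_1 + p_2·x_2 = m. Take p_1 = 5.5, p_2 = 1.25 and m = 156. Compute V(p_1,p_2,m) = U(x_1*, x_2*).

V = 44.7197

This is Cobb-Douglas in (x_1−4, x_2−8): tangency gives 0.2·p_2·(x_2−8) = 0.8·p_1·(x_1−4).
Substituting into the budget: x_1* = 4 + 0.2·(m − 4·p_1 − 8·p_2)/p_1, and x_2* = 8 + 0.8·(…)/p_2.
Discretionary income = 156 − 4·5.5 − 8·1.25 = 124; x_1* = 4 + 0.2·124/5.5 = 8.5091; x_2* = 8 + 0.8·124/1.25 = 87.36.
Utility at the optimum: U(8.5091, 87.36) = 44.7197.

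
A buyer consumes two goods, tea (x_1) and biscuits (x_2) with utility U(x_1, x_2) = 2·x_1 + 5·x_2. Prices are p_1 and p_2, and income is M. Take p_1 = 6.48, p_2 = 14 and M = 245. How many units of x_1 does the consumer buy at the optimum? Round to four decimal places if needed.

Linear utility — the consumer picks whichever good has higher MU/price: 2/6.48 = 0.3086 vs 5/14 = 0.3571.
x_2 gives more utility per dollar, so spend all income on x_2: x_2* = M/p_2, x_1* = 0.
Numerically: x_1* = 0, x_2* = 17.5.

x_1* = 0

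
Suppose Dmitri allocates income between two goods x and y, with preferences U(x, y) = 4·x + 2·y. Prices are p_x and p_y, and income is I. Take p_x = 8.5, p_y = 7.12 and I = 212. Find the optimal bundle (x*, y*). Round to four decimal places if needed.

x* = 24.9412, y* = 0

Perfect substitutes: compare marginal utility per dollar. 4/p_x vs 2/p_y → 0.4706 vs 0.2809.
x gives more utility per dollar, so spend all income on x: x* = I/p_x, y* = 0.
Numerically: x* = 24.9412, y* = 0.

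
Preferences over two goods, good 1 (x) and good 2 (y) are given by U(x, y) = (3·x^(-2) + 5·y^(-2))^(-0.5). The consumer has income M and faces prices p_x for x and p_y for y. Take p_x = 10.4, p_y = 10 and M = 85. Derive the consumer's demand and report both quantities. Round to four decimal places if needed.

MRS = MU_x/MU_y = (3/5)·(y/x)^(3). Set equal to p_x/p_y.
Hence y/x = ((5/3)·p_x/p_y)^(1/(3)), i.e. raised to the 1/3 power.
Substitute y = (y/x)·x into the budget: x* = M/(p_x + p_y·(y/x)).
Numerically y/x = 1.201233, so x* = 85/(10.4 + 10·1.201233) = 3.7926 and y* = 1.201233·3.7926 = 4.5557.

x* = 3.7926, y* = 4.5557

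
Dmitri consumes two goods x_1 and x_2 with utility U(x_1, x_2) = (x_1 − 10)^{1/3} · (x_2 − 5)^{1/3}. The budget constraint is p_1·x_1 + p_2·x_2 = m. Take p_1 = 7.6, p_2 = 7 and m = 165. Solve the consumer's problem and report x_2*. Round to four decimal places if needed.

MRS = (x_2−5)/(x_1−10). Tangency with p_1/p_2 gives x_2−5 = (p_1/p_2)·(x_1−10).
After buying the subsistence bundle (10, 5), a share 0.5 of the remaining income goes to x_1: x_1* = 10 + 0.5·(m − 10p_1 − 5p_2)/p_1.
Discretionary income = 165 − 10·7.6 − 5·7 = 54; x_2* = 5 + 0.5·54/7 = 8.8571.

x_2* = 8.8571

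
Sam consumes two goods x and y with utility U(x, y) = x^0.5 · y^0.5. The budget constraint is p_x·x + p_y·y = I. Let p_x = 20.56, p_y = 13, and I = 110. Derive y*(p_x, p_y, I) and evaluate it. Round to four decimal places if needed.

y* = 4.2308

Demand: x*(p_x,p_y,I) = 0.5·I/p_x and y* = 0.5·I/p_y.
At p_x=20.56, p_y=13, I=110: y* = 0.5·110/13 = 4.2308.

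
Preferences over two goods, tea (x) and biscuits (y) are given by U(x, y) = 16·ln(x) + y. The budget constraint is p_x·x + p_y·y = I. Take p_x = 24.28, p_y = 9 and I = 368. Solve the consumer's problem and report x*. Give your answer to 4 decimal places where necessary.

At the given prices: x* = 16·9/24.28 = 5.9308.

x* = 5.9308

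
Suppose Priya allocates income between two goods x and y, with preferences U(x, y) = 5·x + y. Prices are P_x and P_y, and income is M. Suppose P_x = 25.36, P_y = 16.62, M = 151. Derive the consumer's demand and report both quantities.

x* = 5.9543, y* = 0

Perfect substitutes: compare marginal utility per dollar. 5/P_x vs 1/P_y → 0.1972 vs 0.0602.
x gives more utility per dollar, so spend all income on x: x* = M/P_x, y* = 0.
Numerically: x* = 5.9543, y* = 0.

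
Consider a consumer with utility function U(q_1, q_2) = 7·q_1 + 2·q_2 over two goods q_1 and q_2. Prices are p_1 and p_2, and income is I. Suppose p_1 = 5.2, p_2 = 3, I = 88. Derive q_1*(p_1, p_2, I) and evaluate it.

q_1* = 16.9231

Perfect substitutes: compare marginal utility per dollar. 7/p_1 vs 2/p_2 → 1.3462 vs 0.6667.
q_1 gives more utility per dollar, so spend all income on q_1: q_1* = I/p_1, q_2* = 0.
Numerically: q_1* = 16.9231, q_2* = 0.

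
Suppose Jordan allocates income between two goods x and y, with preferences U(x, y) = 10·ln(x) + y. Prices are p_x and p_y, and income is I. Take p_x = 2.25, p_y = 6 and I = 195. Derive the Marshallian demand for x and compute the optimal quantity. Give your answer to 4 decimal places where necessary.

So x*(p_x,p_y) = 10·p_y/p_x, independent of income; and y* = (I − 10·p_y)/p_y.
At the given prices: x* = 10·6/2.25 = 26.6667.

x* = 26.6667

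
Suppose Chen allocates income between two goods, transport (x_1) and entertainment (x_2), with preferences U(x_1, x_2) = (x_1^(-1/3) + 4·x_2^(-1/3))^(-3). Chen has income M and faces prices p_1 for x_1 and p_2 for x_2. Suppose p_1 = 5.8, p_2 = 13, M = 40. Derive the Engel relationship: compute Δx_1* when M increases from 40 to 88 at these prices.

MU_x_1 ∝ x_1^(-4/3), MU_x_2 ∝ 4·x_2^(-4/3), so MRS = (1/4)·(x_2/x_1)^(4/3) = p_1/p_2.
Hence x_2/x_1 = (4·p_1/p_2)^(1/(4/3)), i.e. raised to the 0.75 power.
With the ratio pinned down, the budget gives x_1* = M/(p_1 + p_2·(x_2/x_1)) and x_2* = (x_2/x_1)·x_1*.
Numerically x_2/x_1 = 1.54404, so x_1* = 40/(5.8 + 13·1.54404) = 1.546.
At M' = 88: x_1* = 3.4013. Change: 3.4013 − 1.546 = 1.8553.

Δx_1* = 1.8553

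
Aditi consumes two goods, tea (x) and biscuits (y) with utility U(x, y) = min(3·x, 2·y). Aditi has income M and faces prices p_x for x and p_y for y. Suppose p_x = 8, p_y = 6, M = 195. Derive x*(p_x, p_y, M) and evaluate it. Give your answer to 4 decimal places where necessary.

x* = 11.4706

Leontief preferences: the optimum is at the kink where x/2 = y/3, i.e. y = (3/2)·x.
Budget: p_x·x + p_y·(3/2)·x = M, so (2·p_x + 3·p_y)·x = 2·M.
Demand: x*(p_x,p_y,M) = 2·M/(2·p_x + 3·p_y), y* = 3·M/(2·p_x + 3·p_y).
Here 2·8 + 3·6 = 34, giving x* = 11.4706.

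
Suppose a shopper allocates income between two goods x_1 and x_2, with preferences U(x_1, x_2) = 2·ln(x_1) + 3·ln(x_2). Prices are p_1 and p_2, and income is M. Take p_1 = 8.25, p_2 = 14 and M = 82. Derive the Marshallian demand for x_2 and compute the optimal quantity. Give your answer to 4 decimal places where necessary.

Tangency: MRS = (2/3)·x_2/x_1 = p_1/p_2.
So 2·p_2·x_2 = 3·p_1·x_1; combined with the budget, a share 0.4 of income goes to x_1.
Demand: x_1*(p_1,p_2,M) = 0.4·M/p_1 and x_2* = 0.6·M/p_2.
At p_1=8.25, p_2=14, M=82: x_2* = 0.6·82/14 = 3.5143.

x_2* = 3.5143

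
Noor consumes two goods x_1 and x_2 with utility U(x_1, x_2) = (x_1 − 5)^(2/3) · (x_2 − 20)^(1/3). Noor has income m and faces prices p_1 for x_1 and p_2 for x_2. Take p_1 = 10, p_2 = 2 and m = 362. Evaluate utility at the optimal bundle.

V = 24.6107

This is Cobb-Douglas in (x_1−5, x_2−20): tangency gives 2/3·p_2·(x_2−20) = 1/3·p_1·(x_1−5).
After buying the subsistence bundle (5, 20), a share 2/3 of the remaining income goes to x_1: x_1* = 5 + 2/3·(m − 5p_1 − 20p_2)/p_1.
Discretionary income = 362 − 5·10 − 20·2 = 272; x_1* = 5 + 2/3·272/10 = 23.1333; x_2* = 20 + 1/3·272/2 = 65.3333.
Utility at the optimum: U(23.1333, 65.3333) = 24.6107.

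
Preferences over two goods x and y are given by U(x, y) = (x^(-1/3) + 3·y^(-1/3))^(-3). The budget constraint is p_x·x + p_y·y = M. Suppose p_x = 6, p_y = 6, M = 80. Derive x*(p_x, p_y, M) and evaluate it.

From the CES first-order condition, (1/3)·(y/x)^(4/3) = p_x/p_y.
Hence y/x = (3·p_x/p_y)^(1/(4/3)), i.e. raised to the 0.75 power.
Substitute y = (y/x)·x into the budget: x* = M/(p_x + p_y·(y/x)).
Numerically y/x = 2.279507, so x* = 80/(6 + 6·2.279507) = 4.0657.

x* = 4.0657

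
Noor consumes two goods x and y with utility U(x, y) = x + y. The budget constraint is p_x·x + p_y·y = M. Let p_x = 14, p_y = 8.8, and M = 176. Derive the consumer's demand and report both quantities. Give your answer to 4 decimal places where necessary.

x* = 0, y* = 20

Linear utility — the consumer picks whichever good has higher MU/price: 1/14 = 0.0714 vs 1/8.8 = 0.1136.
y gives more utility per dollar, so spend all income on y: y* = M/p_y, x* = 0.
Numerically: x* = 0, y* = 20.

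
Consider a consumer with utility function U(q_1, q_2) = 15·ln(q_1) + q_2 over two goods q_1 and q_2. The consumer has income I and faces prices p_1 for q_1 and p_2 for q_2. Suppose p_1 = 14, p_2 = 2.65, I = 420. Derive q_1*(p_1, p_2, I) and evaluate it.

MU_q_1 = 15/q_1, MU_q_2 = 1. Tangency: 15/q_1 = p_1/p_2.
So q_1*(p_1,p_2) = 15·p_2/p_1, independent of income; and q_2* = (I − 15·p_2)/p_2.
At the given prices: q_1* = 15·2.65/14 = 2.8393.

q_1* = 2.8393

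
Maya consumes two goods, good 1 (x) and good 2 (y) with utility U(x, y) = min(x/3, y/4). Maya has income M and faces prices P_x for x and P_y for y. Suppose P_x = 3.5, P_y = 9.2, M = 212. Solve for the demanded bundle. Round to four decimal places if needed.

x* = 13.4461, y* = 17.9281

Leontief preferences: the optimum is at the kink where x/3 = y/4, i.e. y = (4/3)·x.
Budget: P_x·x + P_y·(4/3)·x = M, so (3·P_x + 4·P_y)·x = 3·M.
Demand: x*(P_x,P_y,M) = 3·M/(3·P_x + 4·P_y), y* = 4·M/(3·P_x + 4·P_y).
Here 3·3.5 + 4·9.2 = 47.3, giving x* = 13.4461 and y* = 17.9281.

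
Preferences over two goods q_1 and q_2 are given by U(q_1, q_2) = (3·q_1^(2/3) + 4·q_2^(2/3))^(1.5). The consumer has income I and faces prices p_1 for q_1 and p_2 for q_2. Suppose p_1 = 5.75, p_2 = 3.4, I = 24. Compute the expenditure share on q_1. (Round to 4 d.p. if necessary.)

share on q_1 = 0.1285

From the CES first-order condition, (3/4)·(q_2/q_1)^(1/3) = p_1/p_2.
Hence q_2/q_1 = ((4/3)·p_1/p_2)^(1/(1/3)), i.e. raised to the 3 power.
Substitute q_2 = (q_2/q_1)·q_1 into the budget: q_1* = I/(p_1 + p_2·(q_2/q_1)).
Numerically q_2/q_1 = 11.465236, so q_1* = 24/(5.75 + 3.4·11.465236) = 0.5365 and q_2* = 11.465236·0.5365 = 6.1515.
Expenditure on q_1: 5.75·0.5365 = 3.0851; share = 0.1285.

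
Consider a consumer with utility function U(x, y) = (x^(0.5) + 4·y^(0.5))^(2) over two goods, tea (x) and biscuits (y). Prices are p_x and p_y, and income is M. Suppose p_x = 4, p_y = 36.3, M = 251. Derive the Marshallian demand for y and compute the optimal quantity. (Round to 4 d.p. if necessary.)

y* = 4.4121

MRS = MU_x/MU_y = (1/4)·(y/x)^(0.5). Set equal to p_x/p_y.
Solve for the ratio: y/x = [4·p_x/p_y]^(2).
Substitute y = (y/x)·x into the budget: x* = M/(p_x + p_y·(y/x)).
Numerically y/x = 0.194279, so x* = 251/(4 + 36.3·0.194279) = 22.7101 and y* = 0.194279·22.7101 = 4.4121.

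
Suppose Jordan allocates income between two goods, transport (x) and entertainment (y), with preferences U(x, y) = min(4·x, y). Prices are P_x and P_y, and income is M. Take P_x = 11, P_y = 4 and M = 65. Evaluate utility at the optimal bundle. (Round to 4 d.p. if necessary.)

V = 9.6296

Demand: x*(P_x,P_y,M) = M/(P_x + 4·P_y), y* = 4·M/(P_x + 4·P_y).
Here 11 + 4·4 = 27, giving x* = 2.4074 and y* = 9.6296.
Utility at the optimum: U(2.4074, 9.6296) = 9.6296.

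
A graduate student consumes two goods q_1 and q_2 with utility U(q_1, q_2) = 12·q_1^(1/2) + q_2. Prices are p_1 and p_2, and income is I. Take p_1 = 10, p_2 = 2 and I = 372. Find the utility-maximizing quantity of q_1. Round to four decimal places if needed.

q_1* = 1.44

MU_q_1 = 6/√q_1, MU_q_2 = 1. Tangency: 6/√q_1 = p_1/p_2.
Solve: √q_1 = 6·p_2/p_1, so q_1*(p_1,p_2) = (6·p_2/p_1)², and q_2* = (I − p_1·q_1*)/p_2.
Plugging in: q_1* = (6·2/10)² = 1.44.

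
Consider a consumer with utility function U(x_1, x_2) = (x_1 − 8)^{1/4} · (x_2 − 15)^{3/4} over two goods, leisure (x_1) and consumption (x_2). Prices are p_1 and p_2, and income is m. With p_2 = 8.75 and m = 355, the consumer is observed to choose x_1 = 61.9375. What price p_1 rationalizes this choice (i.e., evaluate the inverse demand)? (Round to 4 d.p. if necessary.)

p_1 = 1

MRS = (1/3)·(x_2−15)/(x_1−8). Tangency with p_1/p_2 gives x_2−15 = 3·(p_1/p_2)·(x_1−8).
After buying the subsistence bundle (8, 15), a share 0.25 of the remaining income goes to x_1: x_1* = 8 + 0.25·(m − 8p_1 − 15p_2)/p_1.
Set x_1* = 61.9375 in the demand function and solve for p_1: p_1 = 1.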